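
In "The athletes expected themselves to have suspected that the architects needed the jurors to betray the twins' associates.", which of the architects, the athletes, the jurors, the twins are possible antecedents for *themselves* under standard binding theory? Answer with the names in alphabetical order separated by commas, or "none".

the athletes

*themselves* is a reflexive; Principle A requires it to be bound within its binding domain — the matrix clause.
— the architects: subject of the clause headed by 'needed'; does not c-command the reflexive — cannot bind it (Principle A).
— the athletes: subject of the matrix clause; c-commands the reflexive within its binding domain — allowed (Principle A).
— the jurors: subject of the clause headed by 'betray'; does not c-command the reflexive — cannot bind it (Principle A).
— the twins: possessor inside the object DP of the clause headed by 'betray'; does not c-command the reflexive — cannot bind it (Principle A).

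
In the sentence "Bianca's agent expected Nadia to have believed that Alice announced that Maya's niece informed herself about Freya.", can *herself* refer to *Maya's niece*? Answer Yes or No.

Yes

*herself* is a reflexive; Principle A requires it to be bound within its binding domain — the clause headed by 'informed'.
— Maya's niece: subject of the clause headed by 'informed'; c-commands the reflexive within its binding domain — allowed (Principle A).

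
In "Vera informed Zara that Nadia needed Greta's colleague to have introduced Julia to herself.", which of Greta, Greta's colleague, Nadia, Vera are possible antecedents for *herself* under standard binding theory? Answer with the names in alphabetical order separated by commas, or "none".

Greta's colleague

*herself* is a reflexive; Principle A requires it to be bound within its binding domain — the clause headed by 'introduced'.
— Greta: possessor inside the subject DP of the clause headed by 'introduced'; does not c-command the reflexive — cannot bind it (Principle A).
— Greta's colleague: subject of the clause headed by 'introduced'; c-commands the reflexive within its binding domain — allowed (Principle A).
— Nadia: subject of the clause headed by 'needed'; c-commands the reflexive but lies outside its binding domain — cannot bind it (Principle A).
— Vera: subject of the matrix clause; c-commands the reflexive but lies outside its binding domain — cannot bind it (Principle A).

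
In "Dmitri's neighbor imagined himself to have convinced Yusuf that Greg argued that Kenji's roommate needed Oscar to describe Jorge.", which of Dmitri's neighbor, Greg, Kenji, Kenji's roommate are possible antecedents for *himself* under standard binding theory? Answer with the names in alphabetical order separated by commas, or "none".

*himself* is a reflexive; Principle A requires it to be bound within its binding domain — the matrix clause.
— Dmitri's neighbor: subject of the matrix clause; c-commands the reflexive within its binding domain — allowed (Principle A).
— Greg: subject of the clause headed by 'argued'; does not c-command the reflexive — cannot bind it (Principle A).
— Kenji: possessor inside the subject DP of the clause headed by 'needed'; does not c-command the reflexive — cannot bind it (Principle A).
— Kenji's roommate: subject of the clause headed by 'needed'; does not c-command the reflexive — cannot bind it (Principle A).

Dmitri's neighbor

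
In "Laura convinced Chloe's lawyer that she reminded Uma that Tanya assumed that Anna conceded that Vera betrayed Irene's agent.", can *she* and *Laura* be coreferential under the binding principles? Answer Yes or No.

*Laura* is an R-expression; Principle C requires it to be free (not bound by any c-commanding expression).
— she: subject of the clause headed by 'reminded'; the pronoun does not c-command the R-expression — coreference allowed.

Yes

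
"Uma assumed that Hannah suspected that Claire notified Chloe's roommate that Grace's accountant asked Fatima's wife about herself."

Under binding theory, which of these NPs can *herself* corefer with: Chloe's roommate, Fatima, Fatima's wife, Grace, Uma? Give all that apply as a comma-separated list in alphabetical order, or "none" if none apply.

Fatima's wife

*herself* is a reflexive; Principle A requires it to be bound within its binding domain — the clause headed by 'asked'.
— Chloe's roommate: object of the clause headed by 'notified'; c-commands the reflexive but lies outside its binding domain — cannot bind it (Principle A).
— Fatima: possessor inside the object DP of the clause headed by 'asked'; does not c-command the reflexive — cannot bind it (Principle A).
— Fatima's wife: object of the clause headed by 'asked'; c-commands the reflexive within its binding domain — allowed (Principle A).
— Grace: possessor inside the subject DP of the clause headed by 'asked'; does not c-command the reflexive — cannot bind it (Principle A).
— Uma: subject of the matrix clause; c-commands the reflexive but lies outside its binding domain — cannot bind it (Principle A).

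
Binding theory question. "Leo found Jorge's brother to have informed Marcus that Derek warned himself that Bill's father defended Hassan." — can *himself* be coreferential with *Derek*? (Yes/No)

*himself* is a reflexive; Principle A requires it to be bound within its binding domain — the clause headed by 'warned'.
— Derek: subject of the clause headed by 'warned'; c-commands the reflexive within its binding domain — allowed (Principle A).

Yes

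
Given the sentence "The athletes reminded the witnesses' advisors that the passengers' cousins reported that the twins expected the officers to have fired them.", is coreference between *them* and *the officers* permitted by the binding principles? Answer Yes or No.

*them* is a pronoun; Principle B requires it to be free in its binding domain — the clause headed by 'fired'.
— the officers: subject of the clause headed by 'fired'; c-commands the pronoun within its binding domain — blocked (Principle B).

No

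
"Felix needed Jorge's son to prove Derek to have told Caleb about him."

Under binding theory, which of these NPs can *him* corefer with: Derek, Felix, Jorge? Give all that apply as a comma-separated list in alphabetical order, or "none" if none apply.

Felix, Jorge

*him* is a pronoun; Principle B requires it to be free in its binding domain — the clause headed by 'told'.
— Derek: subject of the clause headed by 'told'; c-commands the pronoun within its binding domain — blocked (Principle B).
— Felix: subject of the matrix clause; c-commands the pronoun but lies outside its binding domain — allowed.
— Jorge: possessor inside the subject DP of the clause headed by 'prove'; does not c-command the pronoun — Principle B does not apply; allowed.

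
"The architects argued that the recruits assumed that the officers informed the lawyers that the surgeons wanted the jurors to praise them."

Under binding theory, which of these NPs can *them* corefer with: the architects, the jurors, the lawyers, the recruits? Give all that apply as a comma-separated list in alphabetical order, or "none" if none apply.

the architects, the lawyers, the recruits

*them* is a pronoun; Principle B requires it to be free in its binding domain — the clause headed by 'praise'.
— the architects: subject of the matrix clause; c-commands the pronoun but lies outside its binding domain — allowed.
— the jurors: subject of the clause headed by 'praise'; c-commands the pronoun within its binding domain — blocked (Principle B).
— the lawyers: object of the clause headed by 'informed'; c-commands the pronoun but lies outside its binding domain — allowed.
— the recruits: subject of the clause headed by 'assumed'; c-commands the pronoun but lies outside its binding domain — allowed.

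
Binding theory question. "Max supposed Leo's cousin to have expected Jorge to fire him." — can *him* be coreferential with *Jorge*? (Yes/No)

*him* is a pronoun; Principle B requires it to be free in its binding domain — the clause headed by 'fire'.
— Jorge: subject of the clause headed by 'fire'; c-commands the pronoun within its binding domain — blocked (Principle B).

No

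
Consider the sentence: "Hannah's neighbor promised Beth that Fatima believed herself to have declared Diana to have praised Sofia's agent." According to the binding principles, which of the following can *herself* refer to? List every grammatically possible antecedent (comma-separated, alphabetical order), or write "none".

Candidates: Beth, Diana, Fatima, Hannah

*herself* is a reflexive; Principle A requires it to be bound within its binding domain — the clause headed by 'believed'.
— Beth: object of the matrix clause; c-commands the reflexive but lies outside its binding domain — cannot bind it (Principle A).
— Diana: subject of the clause headed by 'praised'; does not c-command the reflexive — cannot bind it (Principle A).
— Fatima: subject of the clause headed by 'believed'; c-commands the reflexive within its binding domain — allowed (Principle A).
— Hannah: possessor inside the subject DP of the matrix clause; does not c-command the reflexive — cannot bind it (Principle A).

Fatima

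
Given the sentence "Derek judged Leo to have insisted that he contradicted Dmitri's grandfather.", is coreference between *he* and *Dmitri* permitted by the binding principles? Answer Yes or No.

*he* is a pronoun; Principle B requires it to be free in its binding domain — the clause headed by 'contradicted'.
— Dmitri: possessor inside the object DP of the clause headed by 'contradicted'; is c-commanded by the pronoun; coreference would bind this R-expression — blocked (Principle C).

No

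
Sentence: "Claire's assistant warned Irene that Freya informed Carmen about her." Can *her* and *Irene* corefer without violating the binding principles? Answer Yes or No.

*Irene* is an R-expression; Principle C requires it to be free (not bound by any c-commanding expression).
— her: second object of the clause headed by 'informed'; the pronoun does not c-command the R-expression — coreference allowed.

Yes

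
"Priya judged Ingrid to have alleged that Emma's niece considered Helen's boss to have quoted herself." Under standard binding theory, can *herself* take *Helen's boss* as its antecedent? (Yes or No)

Yes

*herself* is a reflexive; Principle A requires it to be bound within its binding domain — the clause headed by 'quoted'.
— Helen's boss: subject of the clause headed by 'quoted'; c-commands the reflexive within its binding domain — allowed (Principle A).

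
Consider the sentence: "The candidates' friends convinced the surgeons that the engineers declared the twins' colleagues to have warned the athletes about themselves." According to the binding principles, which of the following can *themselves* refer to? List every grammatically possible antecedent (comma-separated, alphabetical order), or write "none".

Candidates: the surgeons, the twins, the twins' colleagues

*themselves* is a reflexive; Principle A requires it to be bound within its binding domain — the clause headed by 'warned'.
— the surgeons: object of the matrix clause; c-commands the reflexive but lies outside its binding domain — cannot bind it (Principle A).
— the twins: possessor inside the subject DP of the clause headed by 'warned'; does not c-command the reflexive — cannot bind it (Principle A).
— the twins' colleagues: subject of the clause headed by 'warned'; c-commands the reflexive within its binding domain — allowed (Principle A).

the twins' colleagues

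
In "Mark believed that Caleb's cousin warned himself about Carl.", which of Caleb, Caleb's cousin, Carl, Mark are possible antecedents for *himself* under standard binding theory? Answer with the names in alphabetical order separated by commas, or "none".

Caleb's cousin

*himself* is a reflexive; Principle A requires it to be bound within its binding domain — the clause headed by 'warned'.
— Caleb: possessor inside the subject DP of the clause headed by 'warned'; does not c-command the reflexive — cannot bind it (Principle A).
— Caleb's cousin: subject of the clause headed by 'warned'; c-commands the reflexive within its binding domain — allowed (Principle A).
— Carl: second object of the clause headed by 'warned'; does not c-command the reflexive — cannot bind it (Principle A).
— Mark: subject of the matrix clause; c-commands the reflexive but lies outside its binding domain — cannot bind it (Principle A).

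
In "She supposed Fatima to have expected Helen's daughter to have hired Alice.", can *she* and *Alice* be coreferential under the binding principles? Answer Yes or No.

*Alice* is an R-expression; Principle C requires it to be free (not bound by any c-commanding expression).
— she: subject of the matrix clause; the pronoun c-commands the R-expression — coreference blocked (Principle C).

No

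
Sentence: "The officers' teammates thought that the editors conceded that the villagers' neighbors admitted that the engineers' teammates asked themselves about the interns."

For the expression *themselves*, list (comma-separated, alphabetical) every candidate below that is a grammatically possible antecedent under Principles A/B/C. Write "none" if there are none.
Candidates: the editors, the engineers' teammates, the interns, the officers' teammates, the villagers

*themselves* is a reflexive; Principle A requires it to be bound within its binding domain — the clause headed by 'asked'.
— the editors: subject of the clause headed by 'conceded'; c-commands the reflexive but lies outside its binding domain — cannot bind it (Principle A).
— the engineers' teammates: subject of the clause headed by 'asked'; c-commands the reflexive within its binding domain — allowed (Principle A).
— the interns: second object of the clause headed by 'asked'; does not c-command the reflexive — cannot bind it (Principle A).
— the officers' teammates: subject of the matrix clause; c-commands the reflexive but lies outside its binding domain — cannot bind it (Principle A).
— the villagers: possessor inside the subject DP of the clause headed by 'admitted'; does not c-command the reflexive — cannot bind it (Principle A).

the engineers' teammates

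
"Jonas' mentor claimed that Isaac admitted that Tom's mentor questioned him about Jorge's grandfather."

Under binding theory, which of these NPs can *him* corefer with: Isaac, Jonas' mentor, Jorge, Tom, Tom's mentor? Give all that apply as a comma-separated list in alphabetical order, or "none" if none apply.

Isaac, Jonas' mentor, Tom

*him* is a pronoun; Principle B requires it to be free in its binding domain — the clause headed by 'questioned'.
— Isaac: subject of the clause headed by 'admitted'; c-commands the pronoun but lies outside its binding domain — allowed.
— Jonas' mentor: subject of the matrix clause; c-commands the pronoun but lies outside its binding domain — allowed.
— Jorge: possessor inside the second object DP of the clause headed by 'questioned'; is c-commanded by the pronoun; coreference would bind this R-expression — blocked (Principle C).
— Tom: possessor inside the subject DP of the clause headed by 'questioned'; does not c-command the pronoun — Principle B does not apply; allowed.
— Tom's mentor: subject of the clause headed by 'questioned'; c-commands the pronoun within its binding domain — blocked (Principle B).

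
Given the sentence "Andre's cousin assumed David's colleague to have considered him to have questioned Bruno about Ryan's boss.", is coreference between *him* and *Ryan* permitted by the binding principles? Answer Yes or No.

No

*him* is a pronoun; Principle B requires it to be free in its binding domain — the clause headed by 'considered'.
— Ryan: possessor inside the second object DP of the clause headed by 'questioned'; is c-commanded by the pronoun; coreference would bind this R-expression — blocked (Principle C).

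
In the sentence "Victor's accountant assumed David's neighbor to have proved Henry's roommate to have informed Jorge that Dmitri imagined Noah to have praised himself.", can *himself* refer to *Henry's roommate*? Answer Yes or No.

*himself* is a reflexive; Principle A requires it to be bound within its binding domain — the clause headed by 'praised'.
— Henry's roommate: subject of the clause headed by 'informed'; c-commands the reflexive but lies outside its binding domain — cannot bind it (Principle A).

No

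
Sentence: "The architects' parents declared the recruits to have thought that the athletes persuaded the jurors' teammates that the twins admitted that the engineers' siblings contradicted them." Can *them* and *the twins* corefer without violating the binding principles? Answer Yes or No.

Yes

*the twins* is an R-expression; Principle C requires it to be free (not bound by any c-commanding expression).
— them: object of the clause headed by 'contradicted'; the pronoun does not c-command the R-expression — coreference allowed.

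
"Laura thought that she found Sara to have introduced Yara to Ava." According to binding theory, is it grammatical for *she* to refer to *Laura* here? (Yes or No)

Yes

*Laura* is an R-expression; Principle C requires it to be free (not bound by any c-commanding expression).
— she: subject of the clause headed by 'found'; the pronoun does not c-command the R-expression — coreference allowed.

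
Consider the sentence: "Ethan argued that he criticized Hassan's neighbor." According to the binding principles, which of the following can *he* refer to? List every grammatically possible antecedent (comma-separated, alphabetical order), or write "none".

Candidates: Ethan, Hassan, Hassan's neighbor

*he* is a pronoun; Principle B requires it to be free in its binding domain — the clause headed by 'criticized'.
— Ethan: subject of the matrix clause; c-commands the pronoun but lies outside its binding domain — allowed.
— Hassan: possessor inside the object DP of the clause headed by 'criticized'; is c-commanded by the pronoun; coreference would bind this R-expression — blocked (Principle C).
— Hassan's neighbor: object of the clause headed by 'criticized'; is c-commanded by the pronoun; coreference would bind this R-expression — blocked (Principle C).

Ethan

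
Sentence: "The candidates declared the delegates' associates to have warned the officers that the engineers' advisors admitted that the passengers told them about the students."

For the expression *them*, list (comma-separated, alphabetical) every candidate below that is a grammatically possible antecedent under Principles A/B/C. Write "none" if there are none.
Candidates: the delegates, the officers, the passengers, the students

the delegates, the officers

*them* is a pronoun; Principle B requires it to be free in its binding domain — the clause headed by 'told'.
— the delegates: possessor inside the subject DP of the clause headed by 'warned'; does not c-command the pronoun — Principle B does not apply; allowed.
— the officers: object of the clause headed by 'warned'; c-commands the pronoun but lies outside its binding domain — allowed.
— the passengers: subject of the clause headed by 'told'; c-commands the pronoun within its binding domain — blocked (Principle B).
— the students: second object of the clause headed by 'told'; is c-commanded by the pronoun; coreference would bind this R-expression — blocked (Principle C).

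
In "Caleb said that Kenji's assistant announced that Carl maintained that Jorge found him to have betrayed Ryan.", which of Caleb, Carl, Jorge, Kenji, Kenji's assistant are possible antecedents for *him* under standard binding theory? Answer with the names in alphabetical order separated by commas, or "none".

Caleb, Carl, Kenji, Kenji's assistant

*him* is a pronoun; Principle B requires it to be free in its binding domain — the clause headed by 'found'.
— Caleb: subject of the matrix clause; c-commands the pronoun but lies outside its binding domain — allowed.
— Carl: subject of the clause headed by 'maintained'; c-commands the pronoun but lies outside its binding domain — allowed.
— Jorge: subject of the clause headed by 'found'; c-commands the pronoun within its binding domain — blocked (Principle B).
— Kenji: possessor inside the subject DP of the clause headed by 'announced'; does not c-command the pronoun — Principle B does not apply; allowed.
— Kenji's assistant: subject of the clause headed by 'announced'; c-commands the pronoun but lies outside its binding domain — allowed.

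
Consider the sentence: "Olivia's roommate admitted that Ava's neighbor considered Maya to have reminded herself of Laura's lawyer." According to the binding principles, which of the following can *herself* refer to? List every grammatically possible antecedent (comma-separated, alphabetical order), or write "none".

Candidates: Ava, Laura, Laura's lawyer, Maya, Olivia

*herself* is a reflexive; Principle A requires it to be bound within its binding domain — the clause headed by 'reminded'.
— Ava: possessor inside the subject DP of the clause headed by 'considered'; does not c-command the reflexive — cannot bind it (Principle A).
— Laura: possessor inside the second object DP of the clause headed by 'reminded'; does not c-command the reflexive — cannot bind it (Principle A).
— Laura's lawyer: second object of the clause headed by 'reminded'; does not c-command the reflexive — cannot bind it (Principle A).
— Maya: subject of the clause headed by 'reminded'; c-commands the reflexive within its binding domain — allowed (Principle A).
— Olivia: possessor inside the subject DP of the matrix clause; does not c-command the reflexive — cannot bind it (Principle A).

Maya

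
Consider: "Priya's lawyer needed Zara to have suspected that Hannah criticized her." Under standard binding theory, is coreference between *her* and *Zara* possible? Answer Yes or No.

*Zara* is an R-expression; Principle C requires it to be free (not bound by any c-commanding expression).
— her: object of the clause headed by 'criticized'; the pronoun does not c-command the R-expression — coreference allowed.

Yes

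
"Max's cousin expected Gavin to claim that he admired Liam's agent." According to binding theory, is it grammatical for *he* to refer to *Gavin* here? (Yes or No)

Yes

*Gavin* is an R-expression; Principle C requires it to be free (not bound by any c-commanding expression).
— he: subject of the clause headed by 'admired'; the pronoun does not c-command the R-expression — coreference allowed.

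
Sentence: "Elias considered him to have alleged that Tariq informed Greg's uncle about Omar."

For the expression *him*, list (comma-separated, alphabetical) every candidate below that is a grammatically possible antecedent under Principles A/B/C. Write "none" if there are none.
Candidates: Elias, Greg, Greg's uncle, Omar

none

*him* is a pronoun; Principle B requires it to be free in its binding domain — the matrix clause.
— Elias: subject of the matrix clause; c-commands the pronoun within its binding domain — blocked (Principle B).
— Greg: possessor inside the object DP of the clause headed by 'informed'; is c-commanded by the pronoun; coreference would bind this R-expression — blocked (Principle C).
— Greg's uncle: object of the clause headed by 'informed'; is c-commanded by the pronoun; coreference would bind this R-expression — blocked (Principle C).
— Omar: second object of the clause headed by 'informed'; is c-commanded by the pronoun; coreference would bind this R-expression — blocked (Principle C).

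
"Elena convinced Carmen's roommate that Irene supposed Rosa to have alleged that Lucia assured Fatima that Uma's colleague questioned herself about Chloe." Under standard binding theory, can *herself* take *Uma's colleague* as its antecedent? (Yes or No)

Yes

*herself* is a reflexive; Principle A requires it to be bound within its binding domain — the clause headed by 'questioned'.
— Uma's colleague: subject of the clause headed by 'questioned'; c-commands the reflexive within its binding domain — allowed (Principle A).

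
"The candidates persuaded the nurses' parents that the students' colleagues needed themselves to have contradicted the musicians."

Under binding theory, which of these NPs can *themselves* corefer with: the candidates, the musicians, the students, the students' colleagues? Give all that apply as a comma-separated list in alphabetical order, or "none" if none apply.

the students' colleagues

*themselves* is a reflexive; Principle A requires it to be bound within its binding domain — the clause headed by 'needed'.
— the candidates: subject of the matrix clause; c-commands the reflexive but lies outside its binding domain — cannot bind it (Principle A).
— the musicians: object of the clause headed by 'contradicted'; does not c-command the reflexive — cannot bind it (Principle A).
— the students: possessor inside the subject DP of the clause headed by 'needed'; does not c-command the reflexive — cannot bind it (Principle A).
— the students' colleagues: subject of the clause headed by 'needed'; c-commands the reflexive within its binding domain — allowed (Principle A).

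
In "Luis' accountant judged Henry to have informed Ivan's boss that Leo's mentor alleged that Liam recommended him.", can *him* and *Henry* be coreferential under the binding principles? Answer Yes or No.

*Henry* is an R-expression; Principle C requires it to be free (not bound by any c-commanding expression).
— him: object of the clause headed by 'recommended'; the pronoun does not c-command the R-expression — coreference allowed.

Yes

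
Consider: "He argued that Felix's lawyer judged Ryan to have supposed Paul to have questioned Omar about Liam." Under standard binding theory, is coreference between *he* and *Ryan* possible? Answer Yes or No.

No

*Ryan* is an R-expression; Principle C requires it to be free (not bound by any c-commanding expression).
— he: subject of the matrix clause; the pronoun c-commands the R-expression — coreference blocked (Principle C).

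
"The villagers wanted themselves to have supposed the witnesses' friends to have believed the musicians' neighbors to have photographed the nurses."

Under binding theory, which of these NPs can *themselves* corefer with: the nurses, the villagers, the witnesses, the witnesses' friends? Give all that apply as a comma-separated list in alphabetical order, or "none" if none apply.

the villagers

*themselves* is a reflexive; Principle A requires it to be bound within its binding domain — the matrix clause.
— the nurses: object of the clause headed by 'photographed'; does not c-command the reflexive — cannot bind it (Principle A).
— the villagers: subject of the matrix clause; c-commands the reflexive within its binding domain — allowed (Principle A).
— the witnesses: possessor inside the subject DP of the clause headed by 'believed'; does not c-command the reflexive — cannot bind it (Principle A).
— the witnesses' friends: subject of the clause headed by 'believed'; does not c-command the reflexive — cannot bind it (Principle A).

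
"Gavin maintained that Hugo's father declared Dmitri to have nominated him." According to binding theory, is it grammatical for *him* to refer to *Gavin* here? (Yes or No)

Yes

*Gavin* is an R-expression; Principle C requires it to be free (not bound by any c-commanding expression).
— him: object of the clause headed by 'nominated'; the pronoun does not c-command the R-expression — coreference allowed.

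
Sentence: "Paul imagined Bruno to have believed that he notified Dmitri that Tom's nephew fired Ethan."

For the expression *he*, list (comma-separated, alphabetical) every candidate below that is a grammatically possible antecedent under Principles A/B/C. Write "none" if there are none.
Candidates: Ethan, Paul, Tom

*he* is a pronoun; Principle B requires it to be free in its binding domain — the clause headed by 'notified'.
— Ethan: object of the clause headed by 'fired'; is c-commanded by the pronoun; coreference would bind this R-expression — blocked (Principle C).
— Paul: subject of the matrix clause; c-commands the pronoun but lies outside its binding domain — allowed.
— Tom: possessor inside the subject DP of the clause headed by 'fired'; is c-commanded by the pronoun; coreference would bind this R-expression — blocked (Principle C).

Paul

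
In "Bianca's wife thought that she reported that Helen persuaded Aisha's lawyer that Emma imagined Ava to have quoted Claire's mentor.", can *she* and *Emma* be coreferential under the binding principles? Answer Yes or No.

*Emma* is an R-expression; Principle C requires it to be free (not bound by any c-commanding expression).
— she: subject of the clause headed by 'reported'; the pronoun c-commands the R-expression — coreference blocked (Principle C).

No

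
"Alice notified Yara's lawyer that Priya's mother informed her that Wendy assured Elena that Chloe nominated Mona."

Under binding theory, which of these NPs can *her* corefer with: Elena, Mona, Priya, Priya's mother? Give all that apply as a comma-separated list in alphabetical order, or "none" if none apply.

*her* is a pronoun; Principle B requires it to be free in its binding domain — the clause headed by 'informed'.
— Elena: object of the clause headed by 'assured'; is c-commanded by the pronoun; coreference would bind this R-expression — blocked (Principle C).
— Mona: object of the clause headed by 'nominated'; is c-commanded by the pronoun; coreference would bind this R-expression — blocked (Principle C).
— Priya: possessor inside the subject DP of the clause headed by 'informed'; does not c-command the pronoun — Principle B does not apply; allowed.
— Priya's mother: subject of the clause headed by 'informed'; c-commands the pronoun within its binding domain — blocked (Principle B).

Priya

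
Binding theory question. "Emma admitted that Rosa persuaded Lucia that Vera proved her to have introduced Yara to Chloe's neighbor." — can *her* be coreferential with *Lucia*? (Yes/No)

Yes

*her* is a pronoun; Principle B requires it to be free in its binding domain — the clause headed by 'proved'.
— Lucia: object of the clause headed by 'persuaded'; c-commands the pronoun but lies outside its binding domain — allowed.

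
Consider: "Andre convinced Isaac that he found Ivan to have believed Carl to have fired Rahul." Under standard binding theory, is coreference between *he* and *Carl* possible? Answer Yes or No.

No

*Carl* is an R-expression; Principle C requires it to be free (not bound by any c-commanding expression).
— he: subject of the clause headed by 'found'; the pronoun c-commands the R-expression — coreference blocked (Principle C).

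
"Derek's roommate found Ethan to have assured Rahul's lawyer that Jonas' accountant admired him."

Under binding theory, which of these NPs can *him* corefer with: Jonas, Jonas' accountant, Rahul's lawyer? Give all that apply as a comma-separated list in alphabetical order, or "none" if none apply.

Jonas, Rahul's lawyer

*him* is a pronoun; Principle B requires it to be free in its binding domain — the clause headed by 'admired'.
— Jonas: possessor inside the subject DP of the clause headed by 'admired'; does not c-command the pronoun — Principle B does not apply; allowed.
— Jonas' accountant: subject of the clause headed by 'admired'; c-commands the pronoun within its binding domain — blocked (Principle B).
— Rahul's lawyer: object of the clause headed by 'assured'; c-commands the pronoun but lies outside its binding domain — allowed.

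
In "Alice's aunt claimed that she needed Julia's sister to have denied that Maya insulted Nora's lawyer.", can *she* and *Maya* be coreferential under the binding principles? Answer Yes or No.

No

*Maya* is an R-expression; Principle C requires it to be free (not bound by any c-commanding expression).
— she: subject of the clause headed by 'needed'; the pronoun c-commands the R-expression — coreference blocked (Principle C).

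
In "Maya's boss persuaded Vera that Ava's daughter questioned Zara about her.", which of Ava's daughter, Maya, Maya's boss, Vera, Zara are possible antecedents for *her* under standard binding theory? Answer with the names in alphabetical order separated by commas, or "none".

*her* is a pronoun; Principle B requires it to be free in its binding domain — the clause headed by 'questioned'.
— Ava's daughter: subject of the clause headed by 'questioned'; c-commands the pronoun within its binding domain — blocked (Principle B).
— Maya: possessor inside the subject DP of the matrix clause; does not c-command the pronoun — Principle B does not apply; allowed.
— Maya's boss: subject of the matrix clause; c-commands the pronoun but lies outside its binding domain — allowed.
— Vera: object of the matrix clause; c-commands the pronoun but lies outside its binding domain — allowed.
— Zara: object of the clause headed by 'questioned'; c-commands the pronoun within its binding domain — blocked (Principle B).

Maya, Maya's boss, Vera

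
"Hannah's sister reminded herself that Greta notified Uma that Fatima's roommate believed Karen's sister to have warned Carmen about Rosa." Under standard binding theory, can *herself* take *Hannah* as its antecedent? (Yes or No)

*herself* is a reflexive; Principle A requires it to be bound within its binding domain — the matrix clause.
— Hannah: possessor inside the subject DP of the matrix clause; does not c-command the reflexive — cannot bind it (Principle A).

No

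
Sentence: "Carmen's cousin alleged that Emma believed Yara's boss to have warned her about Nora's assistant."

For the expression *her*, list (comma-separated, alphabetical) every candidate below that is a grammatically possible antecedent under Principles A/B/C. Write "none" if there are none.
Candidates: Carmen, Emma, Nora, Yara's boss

Carmen, Emma

*her* is a pronoun; Principle B requires it to be free in its binding domain — the clause headed by 'warned'.
— Carmen: possessor inside the subject DP of the matrix clause; does not c-command the pronoun — Principle B does not apply; allowed.
— Emma: subject of the clause headed by 'believed'; c-commands the pronoun but lies outside its binding domain — allowed.
— Nora: possessor inside the second object DP of the clause headed by 'warned'; is c-commanded by the pronoun; coreference would bind this R-expression — blocked (Principle C).
— Yara's boss: subject of the clause headed by 'warned'; c-commands the pronoun within its binding domain — blocked (Principle B).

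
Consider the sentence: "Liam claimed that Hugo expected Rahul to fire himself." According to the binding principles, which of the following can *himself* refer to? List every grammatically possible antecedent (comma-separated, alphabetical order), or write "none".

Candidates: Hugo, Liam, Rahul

Rahul

*himself* is a reflexive; Principle A requires it to be bound within its binding domain — the clause headed by 'fire'.
— Hugo: subject of the clause headed by 'expected'; c-commands the reflexive but lies outside its binding domain — cannot bind it (Principle A).
— Liam: subject of the matrix clause; c-commands the reflexive but lies outside its binding domain — cannot bind it (Principle A).
— Rahul: subject of the clause headed by 'fire'; c-commands the reflexive within its binding domain — allowed (Principle A).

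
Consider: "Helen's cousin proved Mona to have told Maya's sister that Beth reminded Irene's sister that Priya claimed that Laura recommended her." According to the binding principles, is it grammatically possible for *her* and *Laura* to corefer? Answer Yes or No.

*her* is a pronoun; Principle B requires it to be free in its binding domain — the clause headed by 'recommended'.
— Laura: subject of the clause headed by 'recommended'; c-commands the pronoun within its binding domain — blocked (Principle B).

No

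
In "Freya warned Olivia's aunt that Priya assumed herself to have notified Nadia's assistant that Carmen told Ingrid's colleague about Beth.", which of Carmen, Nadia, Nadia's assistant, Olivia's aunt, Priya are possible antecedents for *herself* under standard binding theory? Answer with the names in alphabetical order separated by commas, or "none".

*herself* is a reflexive; Principle A requires it to be bound within its binding domain — the clause headed by 'assumed'.
— Carmen: subject of the clause headed by 'told'; does not c-command the reflexive — cannot bind it (Principle A).
— Nadia: possessor inside the object DP of the clause headed by 'notified'; does not c-command the reflexive — cannot bind it (Principle A).
— Nadia's assistant: object of the clause headed by 'notified'; does not c-command the reflexive — cannot bind it (Principle A).
— Olivia's aunt: object of the matrix clause; c-commands the reflexive but lies outside its binding domain — cannot bind it (Principle A).
— Priya: subject of the clause headed by 'assumed'; c-commands the reflexive within its binding domain — allowed (Principle A).

Priya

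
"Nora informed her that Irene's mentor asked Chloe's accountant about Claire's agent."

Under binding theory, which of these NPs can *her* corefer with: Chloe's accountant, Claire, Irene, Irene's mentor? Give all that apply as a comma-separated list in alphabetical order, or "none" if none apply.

*her* is a pronoun; Principle B requires it to be free in its binding domain — the matrix clause.
— Chloe's accountant: object of the clause headed by 'asked'; is c-commanded by the pronoun; coreference would bind this R-expression — blocked (Principle C).
— Claire: possessor inside the second object DP of the clause headed by 'asked'; is c-commanded by the pronoun; coreference would bind this R-expression — blocked (Principle C).
— Irene: possessor inside the subject DP of the clause headed by 'asked'; is c-commanded by the pronoun; coreference would bind this R-expression — blocked (Principle C).
— Irene's mentor: subject of the clause headed by 'asked'; is c-commanded by the pronoun; coreference would bind this R-expression — blocked (Principle C).

none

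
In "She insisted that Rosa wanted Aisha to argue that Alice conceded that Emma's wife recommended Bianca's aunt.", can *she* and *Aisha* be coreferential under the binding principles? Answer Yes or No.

No

*Aisha* is an R-expression; Principle C requires it to be free (not bound by any c-commanding expression).
— she: subject of the matrix clause; the pronoun c-commands the R-expression — coreference blocked (Principle C).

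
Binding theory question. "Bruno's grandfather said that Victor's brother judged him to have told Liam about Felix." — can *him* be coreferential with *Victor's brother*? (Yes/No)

No

*him* is a pronoun; Principle B requires it to be free in its binding domain — the clause headed by 'judged'.
— Victor's brother: subject of the clause headed by 'judged'; c-commands the pronoun within its binding domain — blocked (Principle B).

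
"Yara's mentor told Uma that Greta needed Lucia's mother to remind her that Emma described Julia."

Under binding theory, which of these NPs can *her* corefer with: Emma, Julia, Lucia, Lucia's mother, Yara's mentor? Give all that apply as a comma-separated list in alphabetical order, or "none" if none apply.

*her* is a pronoun; Principle B requires it to be free in its binding domain — the clause headed by 'remind'.
— Emma: subject of the clause headed by 'described'; is c-commanded by the pronoun; coreference would bind this R-expression — blocked (Principle C).
— Julia: object of the clause headed by 'described'; is c-commanded by the pronoun; coreference would bind this R-expression — blocked (Principle C).
— Lucia: possessor inside the subject DP of the clause headed by 'remind'; does not c-command the pronoun — Principle B does not apply; allowed.
— Lucia's mother: subject of the clause headed by 'remind'; c-commands the pronoun within its binding domain — blocked (Principle B).
— Yara's mentor: subject of the matrix clause; c-commands the pronoun but lies outside its binding domain — allowed.

Lucia, Yara's mentor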